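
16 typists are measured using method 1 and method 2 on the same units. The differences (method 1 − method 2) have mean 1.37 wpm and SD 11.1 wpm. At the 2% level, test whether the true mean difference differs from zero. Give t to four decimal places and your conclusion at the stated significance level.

H0: μ_d = 0; H1: μ_d ≠ 0 (paired t-test on the differences, two-sided).
t = d̄/(s_d/√n) = 1.37/(11.1/√16) = 0.4937
df = n − 1 = 15
Two-sided p-value ≈ 0.629
Since p ≈ 0.629 > α = 0.02, fail to reject H0; the data do not provide sufficient evidence against H0.

t = 0.4937; fail to reject H0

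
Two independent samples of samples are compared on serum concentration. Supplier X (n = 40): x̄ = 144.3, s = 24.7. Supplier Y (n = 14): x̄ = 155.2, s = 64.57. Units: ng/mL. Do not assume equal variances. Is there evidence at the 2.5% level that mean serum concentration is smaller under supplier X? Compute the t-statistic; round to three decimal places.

Let group 1 = supplier X, group 2 = supplier Y. H0: μ_1 = μ_2; H1: μ_1 < μ_2 (Welch's two-sample t-test, left-tailed).
t = (x̄_1 − x̄_2)/√(s_1²/n_1 + s_2²/n_2) = (144.3 − 155.2)/√(24.7²/40 + 64.57²/14) = -0.616
Welch–Satterthwaite df ≈ 14.35
p-value = P(T ≤ -0.616) ≈ 0.274
Since p ≈ 0.274 > α = 0.025, fail to reject H0; the evidence is not statistically significant.

-0.616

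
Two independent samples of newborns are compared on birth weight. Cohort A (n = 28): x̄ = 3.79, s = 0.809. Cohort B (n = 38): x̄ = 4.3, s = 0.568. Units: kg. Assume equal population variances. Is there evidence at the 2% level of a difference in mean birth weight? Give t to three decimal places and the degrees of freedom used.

Let group 1 = cohort A, group 2 = cohort B. H0: μ_1 = μ_2; H1: μ_1 ≠ μ_2 (two-sample pooled-variance t-test, two-sided).
s_p² = [(28−1)·0.809² + (38−1)·0.568²]/(28+38−2) = 0.462626
t = (3.79 − 4.3)/√[0.462626·(1/28 + 1/38)] = -3.011
df = n₁ + n₂ − 2 = 64
Two-sided p-value ≈ 0.0037
Since p ≈ 0.0037 < α = 0.02, reject H0; the evidence is statistically significant.

t = -3.011, df = 64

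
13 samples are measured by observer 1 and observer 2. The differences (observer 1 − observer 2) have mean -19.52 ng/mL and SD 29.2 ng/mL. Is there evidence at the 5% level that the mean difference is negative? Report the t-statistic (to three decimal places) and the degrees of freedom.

t = -2.410, df = 12

H0: μ_d = 0; H1: μ_d < 0 (paired t-test on the differences, left-tailed).
t = d̄/(s_d/√n) = -19.52/(29.2/√13) = -2.410
df = n − 1 = 12
p-value = P(T ≤ -2.410) ≈ 0.016
Since p ≈ 0.016 < α = 0.05, reject H0; the data support H1.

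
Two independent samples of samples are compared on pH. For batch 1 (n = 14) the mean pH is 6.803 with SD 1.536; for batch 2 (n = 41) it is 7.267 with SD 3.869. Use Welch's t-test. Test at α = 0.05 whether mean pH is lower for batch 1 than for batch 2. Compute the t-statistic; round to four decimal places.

-0.6352

Let group 1 = batch 1, group 2 = batch 2. H0: μ_1 = μ_2; H1: μ_1 < μ_2 (Welch's two-sample t-test, left-tailed).
t = (x̄_1 − x̄_2)/√(s_1²/n_1 + s_2²/n_2) = (6.803 − 7.267)/√(1.536²/14 + 3.869²/41) = -0.6352
Welch–Satterthwaite df ≈ 51.61
p-value = P(T ≤ -0.6352) ≈ 0.2641
Since p ≈ 0.2641 > α = 0.05, fail to reject H0; the evidence is not statistically significant.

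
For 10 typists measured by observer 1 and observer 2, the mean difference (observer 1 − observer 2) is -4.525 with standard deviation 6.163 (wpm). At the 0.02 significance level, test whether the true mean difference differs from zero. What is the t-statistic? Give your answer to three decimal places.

H0: μ_d = 0; H1: μ_d ≠ 0 (paired t-test on the differences, two-sided).
t = d̄/(s_d/√n) = -4.525/(6.163/√10) = -2.322
df = n − 1 = 9
Two-sided p-value ≈ 0.0454
Since p ≈ 0.0454 > α = 0.02, fail to reject H0; the data do not provide sufficient evidence against H0.

-2.322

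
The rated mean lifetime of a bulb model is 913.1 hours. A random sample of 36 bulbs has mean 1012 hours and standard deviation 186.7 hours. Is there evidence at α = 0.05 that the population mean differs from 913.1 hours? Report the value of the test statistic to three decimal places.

3.178

H0: μ = 913.1; H1: μ ≠ 913.1 (one-sample t-test, two-sided).
t = (x̄ − μ₀)/(s/√n) = (1012 − 913.1)/(186.7/√36) = 3.178
df = n − 1 = 35
Two-sided p-value ≈ 0.0031
Since p ≈ 0.0031 < α = 0.05, reject H0; the evidence is statistically significant.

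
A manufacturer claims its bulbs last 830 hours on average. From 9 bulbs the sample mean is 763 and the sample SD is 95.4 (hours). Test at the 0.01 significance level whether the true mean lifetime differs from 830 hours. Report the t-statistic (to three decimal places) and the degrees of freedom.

t = -2.107, df = 8

H0: μ = 830; H1: μ ≠ 830 (one-sample t-test, two-sided).
t = (x̄ − μ₀)/(s/√n) = (763 − 830)/(95.4/√9) = -2.107
df = n − 1 = 8
Two-sided p-value ≈ 0.068
Since p ≈ 0.068 > α = 0.01, fail to reject H0; the evidence is not statistically significant.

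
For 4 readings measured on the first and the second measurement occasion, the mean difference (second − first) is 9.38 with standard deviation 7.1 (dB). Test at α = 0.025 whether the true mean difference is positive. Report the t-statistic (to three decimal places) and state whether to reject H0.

H0: μ_d = 0; H1: μ_d > 0 (paired t-test on the differences, right-tailed).
t = d̄/(s_d/√n) = 9.38/(7.1/√4) = 2.642
df = n − 1 = 3
p-value = P(T ≥ 2.642) ≈ 0.039
Since p ≈ 0.039 > α = 0.025, fail to reject H0; the evidence is not statistically significant.

t = 2.642; fail to reject H0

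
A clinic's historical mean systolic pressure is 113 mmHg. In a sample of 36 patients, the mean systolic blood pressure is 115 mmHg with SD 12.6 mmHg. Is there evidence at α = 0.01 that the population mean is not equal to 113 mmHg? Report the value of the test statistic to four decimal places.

H0: μ = 113; H1: μ ≠ 113 (one-sample t-test, two-sided).
t = (x̄ − μ₀)/(s/√n) = (115 − 113)/(12.6/√36) = 0.9524
df = n − 1 = 35
Two-sided p-value ≈ 0.347
Since p ≈ 0.347 > α = 0.01, fail to reject H0; the data do not provide sufficient evidence against H0.

0.9524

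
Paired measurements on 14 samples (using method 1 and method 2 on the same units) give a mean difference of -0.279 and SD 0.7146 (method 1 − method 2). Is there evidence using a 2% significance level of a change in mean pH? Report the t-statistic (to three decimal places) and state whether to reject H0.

H0: μ_d = 0; H1: μ_d ≠ 0 (paired t-test on the differences, two-sided).
t = d̄/(s_d/√n) = -0.279/(0.7146/√14) = -1.461
df = n − 1 = 13
Two-sided p-value ≈ 0.168
Since p ≈ 0.168 > α = 0.02, fail to reject H0; the data do not provide sufficient evidence against H0.

t = -1.461; fail to reject H0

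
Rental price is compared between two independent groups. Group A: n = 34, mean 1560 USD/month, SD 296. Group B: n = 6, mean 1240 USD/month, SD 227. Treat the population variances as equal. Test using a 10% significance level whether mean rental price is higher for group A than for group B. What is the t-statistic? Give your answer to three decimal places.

Let group 1 = group A, group 2 = group B. H0: μ_1 = μ_2; H1: μ_1 > μ_2 (two-sample pooled-variance t-test, right-tailed).
s_p² = [(34−1)·296² + (6−1)·227²]/(34+6−2) = 82867.7
t = (1560 − 1240)/√[82867.7·(1/34 + 1/6)] = 2.510
df = n₁ + n₂ − 2 = 38
p-value = P(T ≥ 2.510) ≈ 0.0082
Since p ≈ 0.0082 < α = 0.1, reject H0; the data support H1.

2.510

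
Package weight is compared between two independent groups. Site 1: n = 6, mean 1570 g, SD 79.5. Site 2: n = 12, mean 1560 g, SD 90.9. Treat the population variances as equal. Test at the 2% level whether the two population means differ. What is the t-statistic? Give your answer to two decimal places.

Let group 1 = site 1, group 2 = site 2. H0: μ_1 = μ_2; H1: μ_1 ≠ μ_2 (two-sample pooled-variance t-test, two-sided).
s_p² = [(6−1)·79.5² + (12−1)·90.9²]/(6+12−2) = 7655.76
t = (1570 − 1560)/√[7655.76·(1/6 + 1/12)] = 0.23
df = n₁ + n₂ − 2 = 16
Two-sided p-value ≈ 0.822
Since p ≈ 0.822 > α = 0.02, fail to reject H0; the evidence is not statistically significant.

0.23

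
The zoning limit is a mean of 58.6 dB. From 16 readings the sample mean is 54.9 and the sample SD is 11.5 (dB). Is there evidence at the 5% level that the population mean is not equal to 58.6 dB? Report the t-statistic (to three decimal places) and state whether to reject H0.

H0: μ = 58.6; H1: μ ≠ 58.6 (one-sample t-test, two-sided).
t = (x̄ − μ₀)/(s/√n) = (54.9 − 58.6)/(11.5/√16) = -1.287
df = n − 1 = 15
Two-sided p-value ≈ 0.2176
Since p ≈ 0.2176 > α = 0.05, fail to reject H0; the data do not provide sufficient evidence against H0.

t = -1.287; fail to reject H0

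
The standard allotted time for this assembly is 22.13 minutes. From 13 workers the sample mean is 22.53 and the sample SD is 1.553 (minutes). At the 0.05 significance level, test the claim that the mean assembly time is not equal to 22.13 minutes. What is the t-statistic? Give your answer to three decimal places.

0.929

H0: μ = 22.13; H1: μ ≠ 22.13 (one-sample t-test, two-sided).
t = (x̄ − μ₀)/(s/√n) = (22.53 − 22.13)/(1.553/√13) = 0.929
df = n − 1 = 12
Two-sided p-value ≈ 0.371
Since p ≈ 0.371 > α = 0.05, fail to reject H0; the data do not provide sufficient evidence against H0.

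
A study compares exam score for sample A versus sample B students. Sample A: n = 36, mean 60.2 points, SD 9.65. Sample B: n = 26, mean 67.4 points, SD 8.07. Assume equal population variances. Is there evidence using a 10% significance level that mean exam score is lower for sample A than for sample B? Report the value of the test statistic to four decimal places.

-3.0996

Let group 1 = sample A, group 2 = sample B. H0: μ_1 = μ_2; H1: μ_1 < μ_2 (two-sample pooled-variance t-test, left-tailed).
s_p² = [(36−1)·9.65² + (26−1)·8.07²]/(36+26−2) = 81.4568
t = (60.2 − 67.4)/√[81.4568·(1/36 + 1/26)] = -3.0996
df = n₁ + n₂ − 2 = 60
p-value = P(T ≤ -3.0996) ≈ 0.001
Since p ≈ 0.001 < α = 0.1, reject H0; the evidence is statistically significant.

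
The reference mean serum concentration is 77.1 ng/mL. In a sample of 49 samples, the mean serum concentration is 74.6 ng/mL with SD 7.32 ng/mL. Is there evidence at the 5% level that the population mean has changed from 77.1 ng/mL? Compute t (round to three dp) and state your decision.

t = -2.391; reject H0

H0: μ = 77.1; H1: μ ≠ 77.1 (one-sample t-test, two-sided).
t = (x̄ − μ₀)/(s/√n) = (74.6 − 77.1)/(7.32/√49) = -2.391
df = n − 1 = 48
Two-sided p-value ≈ 0.0208
Since p ≈ 0.0208 < α = 0.05, reject H0; the evidence is statistically significant.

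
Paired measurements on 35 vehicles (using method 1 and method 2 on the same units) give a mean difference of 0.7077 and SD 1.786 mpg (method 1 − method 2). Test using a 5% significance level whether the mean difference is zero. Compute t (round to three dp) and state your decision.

t = 2.344; reject H0

H0: μ_d = 0; H1: μ_d ≠ 0 (paired t-test on the differences, two-sided).
t = d̄/(s_d/√n) = 0.7077/(1.786/√35) = 2.344
df = n − 1 = 34
Two-sided p-value ≈ 0.025
Since p ≈ 0.025 < α = 0.05, reject H0; the evidence is statistically significant.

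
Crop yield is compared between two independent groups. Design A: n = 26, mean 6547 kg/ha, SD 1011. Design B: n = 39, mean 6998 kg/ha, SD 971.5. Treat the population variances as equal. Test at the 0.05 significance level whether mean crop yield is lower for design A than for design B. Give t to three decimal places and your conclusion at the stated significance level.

Let group 1 = design A, group 2 = design B. H0: μ_1 = μ_2; H1: μ_1 < μ_2 (two-sample pooled-variance t-test, left-tailed).
s_p² = [(26−1)·1011² + (39−1)·971.5²]/(26+39−2) = 974887
t = (6547 − 6998)/√[974887·(1/26 + 1/39)] = -1.804
df = n₁ + n₂ − 2 = 63
p-value = P(T ≤ -1.804) ≈ 0.038
Since p ≈ 0.038 < α = 0.05, reject H0; the data support H1.

t = -1.804; reject H0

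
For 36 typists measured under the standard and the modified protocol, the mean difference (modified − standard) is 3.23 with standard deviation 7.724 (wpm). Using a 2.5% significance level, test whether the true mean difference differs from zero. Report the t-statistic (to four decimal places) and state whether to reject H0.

t = 2.5091; reject H0

H0: μ_d = 0; H1: μ_d ≠ 0 (paired t-test on the differences, two-sided).
t = d̄/(s_d/√n) = 3.23/(7.724/√36) = 2.5091
df = n − 1 = 35
Two-sided p-value ≈ 0.0169
Since p ≈ 0.0169 < α = 0.025, reject H0; the evidence is statistically significant.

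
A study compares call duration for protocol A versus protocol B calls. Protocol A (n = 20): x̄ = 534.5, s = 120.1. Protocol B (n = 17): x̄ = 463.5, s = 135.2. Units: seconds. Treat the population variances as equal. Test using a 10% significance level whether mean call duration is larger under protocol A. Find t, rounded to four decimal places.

Let group 1 = protocol A, group 2 = protocol B. H0: μ_1 = μ_2; H1: μ_1 > μ_2 (two-sample pooled-variance t-test, right-tailed).
s_p² = [(20−1)·120.1² + (17−1)·135.2²]/(20+17−2) = 16186.3
t = (534.5 − 463.5)/√[16186.3·(1/20 + 1/17)] = 1.6917
df = n₁ + n₂ − 2 = 35
p-value = P(T ≥ 1.6917) ≈ 0.0498
Since p ≈ 0.0498 < α = 0.1, reject H0; the evidence is statistically significant.

1.6917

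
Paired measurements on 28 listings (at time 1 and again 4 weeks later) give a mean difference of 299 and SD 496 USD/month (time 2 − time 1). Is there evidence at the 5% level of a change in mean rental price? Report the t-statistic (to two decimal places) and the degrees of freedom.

t = 3.19, df = 27

H0: μ_d = 0; H1: μ_d ≠ 0 (paired t-test on the differences, two-sided).
t = d̄/(s_d/√n) = 299/(496/√28) = 3.19
df = n − 1 = 27
Two-sided p-value ≈ 0.0036
Since p ≈ 0.0036 < α = 0.05, reject H0; the data support H1.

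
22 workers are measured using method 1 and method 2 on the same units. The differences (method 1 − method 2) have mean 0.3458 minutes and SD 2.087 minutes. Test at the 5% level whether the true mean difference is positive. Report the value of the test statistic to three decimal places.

0.777

H0: μ_d = 0; H1: μ_d > 0 (paired t-test on the differences, right-tailed).
t = d̄/(s_d/√n) = 0.3458/(2.087/√22) = 0.777
df = n − 1 = 21
p-value = P(T ≥ 0.777) ≈ 0.2229
Since p ≈ 0.2229 > α = 0.05, fail to reject H0; the data do not provide sufficient evidence against H0.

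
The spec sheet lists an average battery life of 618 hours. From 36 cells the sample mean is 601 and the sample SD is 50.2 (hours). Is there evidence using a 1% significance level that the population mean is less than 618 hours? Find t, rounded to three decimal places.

H0: μ = 618; H1: μ < 618 (one-sample t-test, left-tailed).
t = (x̄ − μ₀)/(s/√n) = (601 − 618)/(50.2/√36) = -2.032
df = n − 1 = 35
p-value = P(T ≤ -2.032) ≈ 0.025
Since p ≈ 0.025 > α = 0.01, fail to reject H0; the data do not provide sufficient evidence against H0.

-2.032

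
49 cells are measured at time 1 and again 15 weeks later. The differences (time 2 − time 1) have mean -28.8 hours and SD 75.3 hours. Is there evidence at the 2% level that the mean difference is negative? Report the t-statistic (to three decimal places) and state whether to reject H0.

t = -2.677; reject H0

H0: μ_d = 0; H1: μ_d < 0 (paired t-test on the differences, left-tailed).
t = d̄/(s_d/√n) = -28.8/(75.3/√49) = -2.677
df = n − 1 = 48
p-value = P(T ≤ -2.677) ≈ 0.005
Since p ≈ 0.005 < α = 0.02, reject H0; the evidence is statistically significant.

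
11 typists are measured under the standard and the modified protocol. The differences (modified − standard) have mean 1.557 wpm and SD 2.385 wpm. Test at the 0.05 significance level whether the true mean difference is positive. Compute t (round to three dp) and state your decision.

t = 2.165; reject H0

H0: μ_d = 0; H1: μ_d > 0 (paired t-test on the differences, right-tailed).
t = d̄/(s_d/√n) = 1.557/(2.385/√11) = 2.165
df = n − 1 = 10
p-value = P(T ≥ 2.165) ≈ 0.028
Since p ≈ 0.028 < α = 0.05, reject H0; the evidence is statistically significant.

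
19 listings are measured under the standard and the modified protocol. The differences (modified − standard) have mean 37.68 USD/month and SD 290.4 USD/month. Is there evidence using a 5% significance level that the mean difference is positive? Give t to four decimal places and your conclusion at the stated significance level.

t = 0.5656; fail to reject H0

H0: μ_d = 0; H1: μ_d > 0 (paired t-test on the differences, right-tailed).
t = d̄/(s_d/√n) = 37.68/(290.4/√19) = 0.5656
df = n − 1 = 18
p-value = P(T ≥ 0.5656) ≈ 0.2893
Since p ≈ 0.2893 > α = 0.05, fail to reject H0; the data do not provide sufficient evidence against H0.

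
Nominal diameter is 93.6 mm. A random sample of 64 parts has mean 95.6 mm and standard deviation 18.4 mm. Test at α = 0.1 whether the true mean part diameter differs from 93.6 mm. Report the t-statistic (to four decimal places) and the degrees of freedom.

t = 0.8696, df = 63

H0: μ = 93.6; H1: μ ≠ 93.6 (one-sample t-test, two-sided).
t = (x̄ − μ₀)/(s/√n) = (95.6 − 93.6)/(18.4/√64) = 0.8696
df = n − 1 = 63
Two-sided p-value ≈ 0.3878
Since p ≈ 0.3878 > α = 0.1, fail to reject H0; the evidence is not statistically significant.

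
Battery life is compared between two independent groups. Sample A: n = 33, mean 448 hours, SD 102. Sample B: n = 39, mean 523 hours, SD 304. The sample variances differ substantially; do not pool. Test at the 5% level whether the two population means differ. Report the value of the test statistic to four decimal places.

Let group 1 = sample A, group 2 = sample B. H0: μ_1 = μ_2; H1: μ_1 ≠ μ_2 (Welch's two-sample t-test, two-sided).
t = (x̄_1 − x̄_2)/√(s_1²/n_1 + s_2²/n_2) = (448 − 523)/√(102²/33 + 304²/39) = -1.4474
Welch–Satterthwaite df ≈ 47.78
Two-sided p-value ≈ 0.154
Since p ≈ 0.154 > α = 0.05, fail to reject H0; the data do not provide sufficient evidence against H0.

-1.4474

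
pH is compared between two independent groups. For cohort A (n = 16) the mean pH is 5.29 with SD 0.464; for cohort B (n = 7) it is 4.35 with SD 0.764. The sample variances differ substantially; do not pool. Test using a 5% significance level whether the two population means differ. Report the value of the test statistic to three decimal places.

3.021

Let group 1 = cohort A, group 2 = cohort B. H0: μ_1 = μ_2; H1: μ_1 ≠ μ_2 (Welch's two-sample t-test, two-sided).
t = (x̄_1 − x̄_2)/√(s_1²/n_1 + s_2²/n_2) = (5.29 − 4.35)/√(0.464²/16 + 0.764²/7) = 3.021
Welch–Satterthwaite df ≈ 8.01
Two-sided p-value ≈ 0.017
Since p ≈ 0.017 < α = 0.05, reject H0; the evidence is statistically significant.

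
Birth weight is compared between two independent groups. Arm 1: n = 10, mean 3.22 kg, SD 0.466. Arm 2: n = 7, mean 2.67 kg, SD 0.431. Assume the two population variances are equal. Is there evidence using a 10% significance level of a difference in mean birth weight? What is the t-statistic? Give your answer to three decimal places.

2.467

Let group 1 = arm 1, group 2 = arm 2. H0: μ_1 = μ_2; H1: μ_1 ≠ μ_2 (two-sample pooled-variance t-test, two-sided).
s_p² = [(10−1)·0.466² + (7−1)·0.431²]/(10+7−2) = 0.204598
t = (3.22 − 2.67)/√[0.204598·(1/10 + 1/7)] = 2.467
df = n₁ + n₂ − 2 = 15
Two-sided p-value ≈ 0.026
Since p ≈ 0.026 < α = 0.1, reject H0; the evidence is statistically significant.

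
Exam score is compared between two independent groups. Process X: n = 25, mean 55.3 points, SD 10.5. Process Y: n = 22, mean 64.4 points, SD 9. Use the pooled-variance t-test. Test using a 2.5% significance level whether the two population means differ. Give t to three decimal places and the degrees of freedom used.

t = -3.167, df = 45

Let group 1 = process X, group 2 = process Y. H0: μ_1 = μ_2; H1: μ_1 ≠ μ_2 (two-sample pooled-variance t-test, two-sided).
s_p² = [(25−1)·10.5² + (22−1)·9²]/(25+22−2) = 96.6
t = (55.3 − 64.4)/√[96.6·(1/25 + 1/22)] = -3.167
df = n₁ + n₂ − 2 = 45
Two-sided p-value ≈ 0.003
Since p ≈ 0.003 < α = 0.025, reject H0; the evidence is statistically significant.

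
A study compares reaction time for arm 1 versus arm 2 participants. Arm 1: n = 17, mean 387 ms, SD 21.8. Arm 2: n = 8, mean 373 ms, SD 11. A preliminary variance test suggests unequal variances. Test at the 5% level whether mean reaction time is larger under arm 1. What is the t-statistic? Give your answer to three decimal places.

2.133

Let group 1 = arm 1, group 2 = arm 2. H0: μ_1 = μ_2; H1: μ_1 > μ_2 (Welch's two-sample t-test, right-tailed).
t = (x̄_1 − x̄_2)/√(s_1²/n_1 + s_2²/n_2) = (387 − 373)/√(21.8²/17 + 11²/8) = 2.133
Welch–Satterthwaite df ≈ 22.77
p-value = P(T ≥ 2.133) ≈ 0.022
Since p ≈ 0.022 < α = 0.05, reject H0; the data support H1.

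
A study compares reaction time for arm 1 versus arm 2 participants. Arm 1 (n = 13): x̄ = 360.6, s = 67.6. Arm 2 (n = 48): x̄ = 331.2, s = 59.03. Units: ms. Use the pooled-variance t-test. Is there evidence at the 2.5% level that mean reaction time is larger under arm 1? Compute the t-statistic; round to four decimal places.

1.5448

Let group 1 = arm 1, group 2 = arm 2. H0: μ_1 = μ_2; H1: μ_1 > μ_2 (two-sample pooled-variance t-test, right-tailed).
s_p² = [(13−1)·67.6² + (48−1)·59.03²]/(13+48−2) = 3705.26
t = (360.6 − 331.2)/√[3705.26·(1/13 + 1/48)] = 1.5448
df = n₁ + n₂ − 2 = 59
p-value = P(T ≥ 1.5448) ≈ 0.0639
Since p ≈ 0.0639 > α = 0.025, fail to reject H0; the data do not provide sufficient evidence against H0.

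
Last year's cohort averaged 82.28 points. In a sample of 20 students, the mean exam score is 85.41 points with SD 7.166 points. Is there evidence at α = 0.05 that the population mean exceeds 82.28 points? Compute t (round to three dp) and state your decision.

t = 1.953; reject H0

H0: μ = 82.28; H1: μ > 82.28 (one-sample t-test, right-tailed).
t = (x̄ − μ₀)/(s/√n) = (85.41 − 82.28)/(7.166/√20) = 1.953
df = n − 1 = 19
p-value = P(T ≥ 1.953) ≈ 0.0328
Since p ≈ 0.0328 < α = 0.05, reject H0; the data support H1.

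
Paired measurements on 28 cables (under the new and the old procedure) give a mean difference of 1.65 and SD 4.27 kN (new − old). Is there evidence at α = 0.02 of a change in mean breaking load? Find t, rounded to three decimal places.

2.045

H0: μ_d = 0; H1: μ_d ≠ 0 (paired t-test on the differences, two-sided).
t = d̄/(s_d/√n) = 1.65/(4.27/√28) = 2.045
df = n − 1 = 27
Two-sided p-value ≈ 0.0507
Since p ≈ 0.0507 > α = 0.02, fail to reject H0; the data do not provide sufficient evidence against H0.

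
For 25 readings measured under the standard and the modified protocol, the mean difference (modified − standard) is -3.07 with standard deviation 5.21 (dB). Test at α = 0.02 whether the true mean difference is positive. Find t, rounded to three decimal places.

H0: μ_d = 0; H1: μ_d > 0 (paired t-test on the differences, right-tailed).
t = d̄/(s_d/√n) = -3.07/(5.21/√25) = -2.946
df = n − 1 = 24
p-value = P(T ≥ -2.946) ≈ 0.996
Since p ≈ 0.996 > α = 0.02, fail to reject H0; the evidence is not statistically significant.

-2.946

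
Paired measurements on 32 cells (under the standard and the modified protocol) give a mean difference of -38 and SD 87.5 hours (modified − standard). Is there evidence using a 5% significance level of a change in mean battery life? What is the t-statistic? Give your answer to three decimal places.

H0: μ_d = 0; H1: μ_d ≠ 0 (paired t-test on the differences, two-sided).
t = d̄/(s_d/√n) = -38/(87.5/√32) = -2.457
df = n − 1 = 31
Two-sided p-value ≈ 0.0198
Since p ≈ 0.0198 < α = 0.05, reject H0; the evidence is statistically significant.

-2.457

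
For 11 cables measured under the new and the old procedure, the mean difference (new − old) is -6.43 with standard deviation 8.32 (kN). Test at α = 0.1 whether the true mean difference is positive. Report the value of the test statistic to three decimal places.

H0: μ_d = 0; H1: μ_d > 0 (paired t-test on the differences, right-tailed).
t = d̄/(s_d/√n) = -6.43/(8.32/√11) = -2.563
df = n − 1 = 10
p-value = P(T ≥ -2.563) ≈ 0.986
Since p ≈ 0.986 > α = 0.1, fail to reject H0; the evidence is not statistically significant.

-2.563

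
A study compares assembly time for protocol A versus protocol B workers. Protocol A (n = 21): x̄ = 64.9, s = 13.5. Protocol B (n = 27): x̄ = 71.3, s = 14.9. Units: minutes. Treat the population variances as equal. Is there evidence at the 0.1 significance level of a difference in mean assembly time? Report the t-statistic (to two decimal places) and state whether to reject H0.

t = -1.54; fail to reject H0

Let group 1 = protocol A, group 2 = protocol B. H0: μ_1 = μ_2; H1: μ_1 ≠ μ_2 (two-sample pooled-variance t-test, two-sided).
s_p² = [(21−1)·13.5² + (27−1)·14.9²]/(21+27−2) = 204.723
t = (64.9 − 71.3)/√[204.723·(1/21 + 1/27)] = -1.54
df = n₁ + n₂ − 2 = 46
Two-sided p-value ≈ 0.1311
Since p ≈ 0.1311 > α = 0.1, fail to reject H0; the data do not provide sufficient evidence against H0.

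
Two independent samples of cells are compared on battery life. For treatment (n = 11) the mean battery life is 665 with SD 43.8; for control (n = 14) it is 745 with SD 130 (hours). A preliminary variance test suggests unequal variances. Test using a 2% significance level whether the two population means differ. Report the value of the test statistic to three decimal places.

-2.152

Let group 1 = treatment, group 2 = control. H0: μ_1 = μ_2; H1: μ_1 ≠ μ_2 (Welch's two-sample t-test, two-sided).
t = (x̄_1 − x̄_2)/√(s_1²/n_1 + s_2²/n_2) = (665 − 745)/√(43.8²/11 + 130²/14) = -2.152
Welch–Satterthwaite df ≈ 16.58
Two-sided p-value ≈ 0.0464
Since p ≈ 0.0464 > α = 0.02, fail to reject H0; the data do not provide sufficient evidence against H0.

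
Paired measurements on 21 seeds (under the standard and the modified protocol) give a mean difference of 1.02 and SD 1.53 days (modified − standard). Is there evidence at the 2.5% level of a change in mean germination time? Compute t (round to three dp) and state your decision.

H0: μ_d = 0; H1: μ_d ≠ 0 (paired t-test on the differences, two-sided).
t = d̄/(s_d/√n) = 1.02/(1.53/√21) = 3.055
df = n − 1 = 20
Two-sided p-value ≈ 0.0062
Since p ≈ 0.0062 < α = 0.025, reject H0; the data support H1.

t = 3.055; reject H0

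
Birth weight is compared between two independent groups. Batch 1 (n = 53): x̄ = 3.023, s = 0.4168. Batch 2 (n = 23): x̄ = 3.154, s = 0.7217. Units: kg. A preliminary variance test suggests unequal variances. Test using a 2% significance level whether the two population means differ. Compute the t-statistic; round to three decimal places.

Let group 1 = batch 1, group 2 = batch 2. H0: μ_1 = μ_2; H1: μ_1 ≠ μ_2 (Welch's two-sample t-test, two-sided).
t = (x̄_1 − x̄_2)/√(s_1²/n_1 + s_2²/n_2) = (3.023 − 3.154)/√(0.4168²/53 + 0.7217²/23) = -0.814
Welch–Satterthwaite df ≈ 28.58
Two-sided p-value ≈ 0.423
Since p ≈ 0.423 > α = 0.02, fail to reject H0; the evidence is not statistically significant.

-0.814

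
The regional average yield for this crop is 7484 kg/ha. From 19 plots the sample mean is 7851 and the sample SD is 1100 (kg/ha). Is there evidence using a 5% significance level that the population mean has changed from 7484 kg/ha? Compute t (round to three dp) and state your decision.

t = 1.454; fail to reject H0

H0: μ = 7484; H1: μ ≠ 7484 (one-sample t-test, two-sided).
t = (x̄ − μ₀)/(s/√n) = (7851 − 7484)/(1100/√19) = 1.454
df = n − 1 = 18
Two-sided p-value ≈ 0.163
Since p ≈ 0.163 > α = 0.05, fail to reject H0; the evidence is not statistically significant.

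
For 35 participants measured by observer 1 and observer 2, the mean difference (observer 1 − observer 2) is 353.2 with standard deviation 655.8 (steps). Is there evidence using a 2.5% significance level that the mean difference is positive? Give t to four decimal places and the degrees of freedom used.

t = 3.1863, df = 34

H0: μ_d = 0; H1: μ_d > 0 (paired t-test on the differences, right-tailed).
t = d̄/(s_d/√n) = 353.2/(655.8/√35) = 3.1863
df = n − 1 = 34
p-value = P(T ≥ 3.1863) ≈ 0.0015
Since p ≈ 0.0015 < α = 0.025, reject H0; the evidence is statistically significant.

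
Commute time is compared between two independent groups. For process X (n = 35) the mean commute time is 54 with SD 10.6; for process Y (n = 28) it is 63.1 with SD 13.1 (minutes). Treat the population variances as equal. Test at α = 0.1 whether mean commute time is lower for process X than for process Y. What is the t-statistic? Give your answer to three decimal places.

Let group 1 = process X, group 2 = process Y. H0: μ_1 = μ_2; H1: μ_1 < μ_2 (two-sample pooled-variance t-test, left-tailed).
s_p² = [(35−1)·10.6² + (28−1)·13.1²]/(35+28−2) = 138.585
t = (54 − 63.1)/√[138.585·(1/35 + 1/28)] = -3.049
df = n₁ + n₂ − 2 = 61
p-value = P(T ≤ -3.049) ≈ 0.002
Since p ≈ 0.002 < α = 0.1, reject H0; the evidence is statistically significant.

-3.049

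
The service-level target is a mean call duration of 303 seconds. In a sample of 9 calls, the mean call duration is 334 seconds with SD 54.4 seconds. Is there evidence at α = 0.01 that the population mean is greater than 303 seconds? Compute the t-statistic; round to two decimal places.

1.71

H0: μ = 303; H1: μ > 303 (one-sample t-test, right-tailed).
t = (x̄ − μ₀)/(s/√n) = (334 − 303)/(54.4/√9) = 1.71
df = n − 1 = 8
p-value = P(T ≥ 1.71) ≈ 0.063
Since p ≈ 0.063 > α = 0.01, fail to reject H0; the evidence is not statistically significant.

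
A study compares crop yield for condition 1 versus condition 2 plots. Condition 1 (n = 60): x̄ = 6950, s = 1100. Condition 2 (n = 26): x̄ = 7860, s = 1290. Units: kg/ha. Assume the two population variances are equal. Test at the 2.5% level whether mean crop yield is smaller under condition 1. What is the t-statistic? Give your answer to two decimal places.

Let group 1 = condition 1, group 2 = condition 2. H0: μ_1 = μ_2; H1: μ_1 < μ_2 (two-sample pooled-variance t-test, left-tailed).
s_p² = [(60−1)·1100² + (26−1)·1290²]/(60+26−2) = 1345150
t = (6950 − 7860)/√[1345150·(1/60 + 1/26)] = -3.34
df = n₁ + n₂ − 2 = 84
p-value = P(T ≤ -3.34) ≈ 0.0006
Since p ≈ 0.0006 < α = 0.025, reject H0; the evidence is statistically significant.

-3.34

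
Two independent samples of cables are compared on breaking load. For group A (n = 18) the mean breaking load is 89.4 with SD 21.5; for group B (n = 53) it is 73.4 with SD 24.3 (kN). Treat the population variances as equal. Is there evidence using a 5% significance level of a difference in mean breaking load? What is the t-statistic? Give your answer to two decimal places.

Let group 1 = group A, group 2 = group B. H0: μ_1 = μ_2; H1: μ_1 ≠ μ_2 (two-sample pooled-variance t-test, two-sided).
s_p² = [(18−1)·21.5² + (53−1)·24.3²]/(18+53−2) = 558.895
t = (89.4 − 73.4)/√[558.895·(1/18 + 1/53)] = 2.48
df = n₁ + n₂ − 2 = 69
Two-sided p-value ≈ 0.016
Since p ≈ 0.016 < α = 0.05, reject H0; the evidence is statistically significant.

2.48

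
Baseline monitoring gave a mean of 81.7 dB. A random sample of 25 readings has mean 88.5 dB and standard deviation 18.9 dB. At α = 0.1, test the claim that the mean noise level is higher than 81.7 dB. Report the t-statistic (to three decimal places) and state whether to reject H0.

t = 1.799; reject H0

H0: μ = 81.7; H1: μ > 81.7 (one-sample t-test, right-tailed).
t = (x̄ − μ₀)/(s/√n) = (88.5 − 81.7)/(18.9/√25) = 1.799
df = n − 1 = 24
p-value = P(T ≥ 1.799) ≈ 0.0423
Since p ≈ 0.0423 < α = 0.1, reject H0; the evidence is statistically significant.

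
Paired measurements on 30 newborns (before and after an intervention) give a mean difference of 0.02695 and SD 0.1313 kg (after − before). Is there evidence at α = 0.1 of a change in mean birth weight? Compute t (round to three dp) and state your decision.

t = 1.124; fail to reject H0

H0: μ_d = 0; H1: μ_d ≠ 0 (paired t-test on the differences, two-sided).
t = d̄/(s_d/√n) = 0.02695/(0.1313/√30) = 1.124
df = n − 1 = 29
Two-sided p-value ≈ 0.2701
Since p ≈ 0.2701 > α = 0.1, fail to reject H0; the data do not provide sufficient evidence against H0.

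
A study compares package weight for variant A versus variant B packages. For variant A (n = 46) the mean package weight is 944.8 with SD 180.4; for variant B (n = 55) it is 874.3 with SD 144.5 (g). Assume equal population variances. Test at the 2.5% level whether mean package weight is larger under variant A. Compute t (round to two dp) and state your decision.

t = 2.18; reject H0

Let group 1 = variant A, group 2 = variant B. H0: μ_1 = μ_2; H1: μ_1 > μ_2 (two-sample pooled-variance t-test, right-tailed).
s_p² = [(46−1)·180.4² + (55−1)·144.5²]/(46+55−2) = 26182
t = (944.8 − 874.3)/√[26182·(1/46 + 1/55)] = 2.18
df = n₁ + n₂ − 2 = 99
p-value = P(T ≥ 2.18) ≈ 0.016
Since p ≈ 0.016 < α = 0.025, reject H0; the evidence is statistically significant.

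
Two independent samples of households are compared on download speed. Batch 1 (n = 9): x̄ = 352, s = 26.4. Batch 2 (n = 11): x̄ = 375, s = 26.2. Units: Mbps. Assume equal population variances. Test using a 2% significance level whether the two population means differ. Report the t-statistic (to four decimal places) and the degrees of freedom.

t = -1.9465, df = 18

Let group 1 = batch 1, group 2 = batch 2. H0: μ_1 = μ_2; H1: μ_1 ≠ μ_2 (two-sample pooled-variance t-test, two-sided).
s_p² = [(9−1)·26.4² + (11−1)·26.2²]/(9+11−2) = 691.116
t = (352 − 375)/√[691.116·(1/9 + 1/11)] = -1.9465
df = n₁ + n₂ − 2 = 18
Two-sided p-value ≈ 0.0674
Since p ≈ 0.0674 > α = 0.02, fail to reject H0; the evidence is not statistically significant.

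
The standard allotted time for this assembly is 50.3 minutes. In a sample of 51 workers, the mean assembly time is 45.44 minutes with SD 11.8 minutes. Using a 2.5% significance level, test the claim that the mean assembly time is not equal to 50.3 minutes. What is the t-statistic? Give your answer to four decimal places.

-2.9413

H0: μ = 50.3; H1: μ ≠ 50.3 (one-sample t-test, two-sided).
t = (x̄ − μ₀)/(s/√n) = (45.44 − 50.3)/(11.8/√51) = -2.9413
df = n − 1 = 50
Two-sided p-value ≈ 0.005
Since p ≈ 0.005 < α = 0.025, reject H0; the evidence is statistically significant.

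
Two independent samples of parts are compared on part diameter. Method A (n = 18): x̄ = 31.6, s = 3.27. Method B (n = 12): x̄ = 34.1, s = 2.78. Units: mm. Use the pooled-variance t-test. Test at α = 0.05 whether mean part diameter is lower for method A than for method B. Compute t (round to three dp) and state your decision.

Let group 1 = method A, group 2 = method B. H0: μ_1 = μ_2; H1: μ_1 < μ_2 (two-sample pooled-variance t-test, left-tailed).
s_p² = [(18−1)·3.27² + (12−1)·2.78²]/(18+12−2) = 9.52827
t = (31.6 − 34.1)/√[9.52827·(1/18 + 1/12)] = -2.173
df = n₁ + n₂ − 2 = 28
p-value = P(T ≤ -2.173) ≈ 0.0192
Since p ≈ 0.0192 < α = 0.05, reject H0; the data support H1.

t = -2.173; reject H0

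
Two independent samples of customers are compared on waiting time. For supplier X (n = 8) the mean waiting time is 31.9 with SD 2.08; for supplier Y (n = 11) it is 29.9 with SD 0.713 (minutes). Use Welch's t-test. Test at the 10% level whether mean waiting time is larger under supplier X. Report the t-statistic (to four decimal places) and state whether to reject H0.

Let group 1 = supplier X, group 2 = supplier Y. H0: μ_1 = μ_2; H1: μ_1 > μ_2 (Welch's two-sample t-test, right-tailed).
t = (x̄_1 − x̄_2)/√(s_1²/n_1 + s_2²/n_2) = (31.9 − 29.9)/√(2.08²/8 + 0.713²/11) = 2.6104
Welch–Satterthwaite df ≈ 8.21
p-value = P(T ≥ 2.6104) ≈ 0.0152
Since p ≈ 0.0152 < α = 0.1, reject H0; the evidence is statistically significant.

t = 2.6104; reject H0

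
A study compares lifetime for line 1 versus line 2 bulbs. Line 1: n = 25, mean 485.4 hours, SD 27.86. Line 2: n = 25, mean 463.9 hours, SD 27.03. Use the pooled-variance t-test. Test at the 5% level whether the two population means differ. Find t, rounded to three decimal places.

2.769

Let group 1 = line 1, group 2 = line 2. H0: μ_1 = μ_2; H1: μ_1 ≠ μ_2 (two-sample pooled-variance t-test, two-sided).
s_p² = [(25−1)·27.86² + (25−1)·27.03²]/(25+25−2) = 753.4
t = (485.4 − 463.9)/√[753.4·(1/25 + 1/25)] = 2.769
df = n₁ + n₂ − 2 = 48
Two-sided p-value ≈ 0.008
Since p ≈ 0.008 < α = 0.05, reject H0; the evidence is statistically significant.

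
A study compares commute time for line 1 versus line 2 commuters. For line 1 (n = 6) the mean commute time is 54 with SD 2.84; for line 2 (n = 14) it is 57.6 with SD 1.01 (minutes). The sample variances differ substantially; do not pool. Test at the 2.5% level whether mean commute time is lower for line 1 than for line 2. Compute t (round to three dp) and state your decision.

t = -3.024; reject H0

Let group 1 = line 1, group 2 = line 2. H0: μ_1 = μ_2; H1: μ_1 < μ_2 (Welch's two-sample t-test, left-tailed).
t = (x̄_1 − x̄_2)/√(s_1²/n_1 + s_2²/n_2) = (54 − 57.6)/√(2.84²/6 + 1.01²/14) = -3.024
Welch–Satterthwaite df ≈ 5.55
p-value = P(T ≤ -3.024) ≈ 0.0128
Since p ≈ 0.0128 < α = 0.025, reject H0; the data support H1.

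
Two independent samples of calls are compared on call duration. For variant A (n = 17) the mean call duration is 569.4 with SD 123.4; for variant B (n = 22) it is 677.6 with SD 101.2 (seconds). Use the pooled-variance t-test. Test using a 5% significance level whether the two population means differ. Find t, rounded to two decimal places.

-3.01

Let group 1 = variant A, group 2 = variant B. H0: μ_1 = μ_2; H1: μ_1 ≠ μ_2 (two-sample pooled-variance t-test, two-sided).
s_p² = [(17−1)·123.4² + (22−1)·101.2²]/(17+22−2) = 12397.6
t = (569.4 − 677.6)/√[12397.6·(1/17 + 1/22)] = -3.01
df = n₁ + n₂ − 2 = 37
Two-sided p-value ≈ 0.005
Since p ≈ 0.005 < α = 0.05, reject H0; the evidence is statistically significant.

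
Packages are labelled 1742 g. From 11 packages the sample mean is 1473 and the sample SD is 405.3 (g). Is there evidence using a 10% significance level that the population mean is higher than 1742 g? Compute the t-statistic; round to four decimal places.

H0: μ = 1742; H1: μ > 1742 (one-sample t-test, right-tailed).
t = (x̄ − μ₀)/(s/√n) = (1473 − 1742)/(405.3/√11) = -2.2013
df = n − 1 = 10
p-value = P(T ≥ -2.2013) ≈ 0.974
Since p ≈ 0.974 > α = 0.1, fail to reject H0; the evidence is not statistically significant.

-2.2013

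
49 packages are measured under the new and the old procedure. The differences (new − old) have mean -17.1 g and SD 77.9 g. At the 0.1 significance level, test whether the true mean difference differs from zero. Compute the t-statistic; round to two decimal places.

-1.54

H0: μ_d = 0; H1: μ_d ≠ 0 (paired t-test on the differences, two-sided).
t = d̄/(s_d/√n) = -17.1/(77.9/√49) = -1.54
df = n − 1 = 48
Two-sided p-value ≈ 0.131
Since p ≈ 0.131 > α = 0.1, fail to reject H0; the data do not provide sufficient evidence against H0.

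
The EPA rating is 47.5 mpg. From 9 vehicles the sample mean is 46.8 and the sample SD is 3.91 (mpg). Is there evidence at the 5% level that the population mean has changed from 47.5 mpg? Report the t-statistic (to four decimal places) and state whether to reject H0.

H0: μ = 47.5; H1: μ ≠ 47.5 (one-sample t-test, two-sided).
t = (x̄ − μ₀)/(s/√n) = (46.8 − 47.5)/(3.91/√9) = -0.5371
df = n − 1 = 8
Two-sided p-value ≈ 0.6058
Since p ≈ 0.6058 > α = 0.05, fail to reject H0; the evidence is not statistically significant.

t = -0.5371; fail to reject H0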